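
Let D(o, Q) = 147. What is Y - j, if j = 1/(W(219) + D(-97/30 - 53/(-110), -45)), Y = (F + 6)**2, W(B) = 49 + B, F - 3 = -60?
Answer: 1079414/415 ≈ 2601.0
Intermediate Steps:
F = -57 (F = 3 - 60 = -57)
Y = 2601 (Y = (-57 + 6)**2 = (-51)**2 = 2601)
j = 1/415 (j = 1/((49 + 219) + 147) = 1/(268 + 147) = 1/415 ≈ 0.0024096)
Y - j = 2601 - 1*1/415 = 2601 - 1/415 = 1079414/415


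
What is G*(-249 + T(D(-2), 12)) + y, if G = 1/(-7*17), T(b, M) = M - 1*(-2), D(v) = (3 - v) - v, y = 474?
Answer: 56641/119 ≈ 475.97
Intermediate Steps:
D(v) = 3 - 2*v
T(b, M) = 2 + M (T(b, M) = M + 2 = 2 + M)
G = -1/119 (G = 1/(-119) = -1/119 ≈ -0.0084034)
G*(-249 + T(D(-2), 12)) + y = -(-249 + (2 + 12))/119 + 474 = -(-249 + 14)/119 + 474 = -1/119*(-235) + 474 = 235/119 + 474 = 56641/119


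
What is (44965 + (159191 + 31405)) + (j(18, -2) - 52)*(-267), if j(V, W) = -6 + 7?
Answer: 249178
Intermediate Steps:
j(V, W) = 1
(44965 + (159191 + 31405)) + (j(18, -2) - 52)*(-267) = (44965 + (159191 + 31405)) + (1 - 52)*(-267) = (44965 + 190596) - 51*(-267) = 235561 + 13617 = 249178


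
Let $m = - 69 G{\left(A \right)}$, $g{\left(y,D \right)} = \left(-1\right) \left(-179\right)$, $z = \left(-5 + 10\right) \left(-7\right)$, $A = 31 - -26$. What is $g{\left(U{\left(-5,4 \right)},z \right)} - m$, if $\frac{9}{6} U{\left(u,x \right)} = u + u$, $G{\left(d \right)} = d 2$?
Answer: $8045$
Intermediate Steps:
$A = 57$ ($A = 31 + 26 = 57$)
$G{\left(d \right)} = 2 d$
$z = -35$ ($z = 5 \left(-7\right) = -35$)
$U{\left(u,x \right)} = \frac{4 u}{3}$ ($U{\left(u,x \right)} = \frac{2 \left(u + u\right)}{3} = \frac{2 \cdot 2 u}{3} = \frac{4 u}{3}$)
$g{\left(y,D \right)} = 179$
$m = -7866$ ($m = - 69 \cdot 2 \cdot 57 = \left(-69\right) 114 = -7866$)
$g{\left(U{\left(-5,4 \right)},z \right)} - m = 179 - -7866 = 179 + 7866 = 8045$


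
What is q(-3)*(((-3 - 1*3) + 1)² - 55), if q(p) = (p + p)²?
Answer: -1080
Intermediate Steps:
q(p) = 4*p² (q(p) = (2*p)² = 4*p²)
q(-3)*(((-3 - 1*3) + 1)² - 55) = (4*(-3)²)*(((-3 - 1*3) + 1)² - 55) = (4*9)*(((-3 - 3) + 1)² - 55) = 36*((-6 + 1)² - 55) = 36*((-5)² - 55) = 36*(25 - 55) = 36*(-30) = -1080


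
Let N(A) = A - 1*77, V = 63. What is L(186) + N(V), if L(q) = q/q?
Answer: -13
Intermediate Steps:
L(q) = 1
N(A) = -77 + A (N(A) = A - 77 = -77 + A)
L(186) + N(V) = 1 + (-77 + 63) = 1 - 14 = -13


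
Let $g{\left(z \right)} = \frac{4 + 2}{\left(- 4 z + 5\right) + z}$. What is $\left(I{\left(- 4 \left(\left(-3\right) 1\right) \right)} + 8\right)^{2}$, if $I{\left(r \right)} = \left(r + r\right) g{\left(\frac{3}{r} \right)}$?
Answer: $\frac{506944}{289} \approx 1754.1$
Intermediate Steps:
$g{\left(z \right)} = \frac{6}{5 - 3 z}$ ($g{\left(z \right)} = \frac{6}{\left(5 - 4 z\right) + z} = \frac{6}{5 - 3 z}$)
$I{\left(r \right)} = - \frac{12 r}{-5 + \frac{9}{r}}$ ($I{\left(r \right)} = \left(r + r\right) \left(- \frac{6}{-5 + 3 \frac{3}{r}}\right) = 2 r \left(- \frac{6}{-5 + \frac{9}{r}}\right) = - \frac{12 r}{-5 + \frac{9}{r}}$)
$\left(I{\left(- 4 \left(\left(-3\right) 1\right) \right)} + 8\right)^{2} = \left(\frac{12 \left(- 4 \left(\left(-3\right) 1\right)\right)^{2}}{-9 + 5 \left(- 4 \left(\left(-3\right) 1\right)\right)} + 8\right)^{2} = \left(\frac{12 \left(\left(-4\right) \left(-3\right)\right)^{2}}{-9 + 5 \left(\left(-4\right) \left(-3\right)\right)} + 8\right)^{2} = \left(\frac{12 \cdot 12^{2}}{-9 + 5 \cdot 12} + 8\right)^{2} = \left(12 \cdot 144 \frac{1}{-9 + 60} + 8\right)^{2} = \left(12 \cdot 144 \cdot \frac{1}{51} + 8\right)^{2} = \left(\frac{576}{17} + 8\right)^{2} = \left(\frac{712}{17}\right)^{2} = \frac{506944}{289}$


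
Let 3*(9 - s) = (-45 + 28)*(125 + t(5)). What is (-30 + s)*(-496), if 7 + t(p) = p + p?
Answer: -1048048/3 ≈ -3.4935e+5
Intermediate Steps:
t(p) = -7 + 2*p (t(p) = -7 + (p + p) = -7 + 2*p)
s = 2203/3 (s = 9 - (-45 + 28)*(125 + (-7 + 2*5))/3 = 9 - (-17)*(125 + (-7 + 10))/3 = 9 - (-17)*(125 + 3)/3 = 9 - (-17)*128/3 = 9 - ⅓*(-2176) = 9 + 2176/3 = 2203/3 ≈ 734.33)
(-30 + s)*(-496) = (-30 + 2203/3)*(-496) = (2113/3)*(-496) = -1048048/3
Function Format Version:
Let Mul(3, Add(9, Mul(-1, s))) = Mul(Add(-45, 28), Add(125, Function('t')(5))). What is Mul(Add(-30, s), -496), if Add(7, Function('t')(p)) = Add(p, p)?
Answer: Rational(-1048048, 3) ≈ -3.4935e+5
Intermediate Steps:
Function('t')(p) = Add(-7, Mul(2, p)) (Function('t')(p) = Add(-7, Add(p, p)) = Add(-7, Mul(2, p)))
s = Rational(2203, 3) (s = Add(9, Mul(Rational(-1, 3), Mul(Add(-45, 28), Add(125, Add(-7, Mul(2, 5)))))) = Add(9, Mul(Rational(-1, 3), Mul(-17, Add(125, Add(-7, 10))))) = Add(9, Mul(Rational(-1, 3), Mul(-17, Add(125, 3)))) = Add(9, Mul(Rational(-1, 3), Mul(-17, 128))) = Add(9, Mul(Rational(-1, 3), -2176)) = Add(9, Rational(2176, 3)) = Rational(2203, 3) ≈ 734.33)
Mul(Add(-30, s), -496) = Mul(Add(-30, Rational(2203, 3)), -496) = Mul(Rational(2113, 3), -496) = Rational(-1048048, 3)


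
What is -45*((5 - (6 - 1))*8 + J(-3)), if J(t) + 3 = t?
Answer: 270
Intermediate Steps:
J(t) = -3 + t
-45*((5 - (6 - 1))*8 + J(-3)) = -45*((5 - (6 - 1))*8 + (-3 - 3)) = -45*((5 - 1*5)*8 - 6) = -45*((5 - 5)*8 - 6) = -45*(0*8 - 6) = -45*(0 - 6) = -45*(-6) = 270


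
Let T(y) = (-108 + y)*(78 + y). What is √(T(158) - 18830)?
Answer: I*√7030 ≈ 83.845*I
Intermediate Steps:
√(T(158) - 18830) = √((-8424 + 158² - 30*158) - 18830) = √((-8424 + 24964 - 4740) - 18830) = √(11800 - 18830) = √(-7030) = I*√7030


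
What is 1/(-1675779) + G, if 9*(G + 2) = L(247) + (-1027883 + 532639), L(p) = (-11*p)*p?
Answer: -217173696692/1675779 ≈ -1.2960e+5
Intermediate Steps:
L(p) = -11*p²
G = -388787/3 (G = -2 + (-11*247² + (-1027883 + 532639))/9 = -2 + (-11*61009 - 495244)/9 = -2 + (-671099 - 495244)/9 = -2 + (⅑)*(-1166343) = -2 - 388781/3 = -388787/3 ≈ -1.2960e+5)
1/(-1675779) + G = 1/(-1675779) - 388787/3 = -1/1675779 - 388787/3 = -217173696692/1675779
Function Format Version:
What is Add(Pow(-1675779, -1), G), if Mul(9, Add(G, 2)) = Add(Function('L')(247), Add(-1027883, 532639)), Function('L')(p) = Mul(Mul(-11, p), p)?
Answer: Rational(-217173696692, 1675779) ≈ -1.2960e+5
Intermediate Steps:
Function('L')(p) = Mul(-11, Pow(p, 2))
G = Rational(-388787, 3) (G = Add(-2, Mul(Rational(1, 9), Add(Mul(-11, Pow(247, 2)), Add(-1027883, 532639)))) = Add(-2, Mul(Rational(1, 9), Add(Mul(-11, 61009), -495244))) = Add(-2, Mul(Rational(1, 9), Add(-671099, -495244))) = Add(-2, Mul(Rational(1, 9), -1166343)) = Add(-2, Rational(-388781, 3)) = Rational(-388787, 3) ≈ -1.2960e+5)
Add(Pow(-1675779, -1), G) = Add(Pow(-1675779, -1), Rational(-388787, 3)) = Add(Rational(-1, 1675779), Rational(-388787, 3)) = Rational(-217173696692, 1675779)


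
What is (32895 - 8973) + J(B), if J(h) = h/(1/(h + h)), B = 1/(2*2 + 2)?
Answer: 430597/18 ≈ 23922.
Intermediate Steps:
B = ⅙ (B = 1/(4 + 2) = 1/6 = ⅙ ≈ 0.16667)
J(h) = 2*h² (J(h) = h/(1/(2*h)) = h/((1/(2*h))) = h*(2*h) = 2*h²)
(32895 - 8973) + J(B) = (32895 - 8973) + 2*(⅙)² = 23922 + 2*(1/36) = 23922 + 1/18 = 430597/18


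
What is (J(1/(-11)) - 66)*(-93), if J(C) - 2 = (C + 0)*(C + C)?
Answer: 720006/121 ≈ 5950.5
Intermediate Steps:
J(C) = 2 + 2*C² (J(C) = 2 + (C + 0)*(C + C) = 2 + C*(2*C) = 2 + 2*C²)
(J(1/(-11)) - 66)*(-93) = ((2 + 2*(1/(-11))²) - 66)*(-93) = ((2 + 2*(-1/11)²) - 66)*(-93) = ((2 + 2*(1/121)) - 66)*(-93) = ((2 + 2/121) - 66)*(-93) = (244/121 - 66)*(-93) = -7742/121*(-93) = 720006/121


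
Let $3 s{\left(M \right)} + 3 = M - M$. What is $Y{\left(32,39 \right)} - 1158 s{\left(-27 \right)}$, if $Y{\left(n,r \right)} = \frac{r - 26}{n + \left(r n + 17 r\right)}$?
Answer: $\frac{2250007}{1943} \approx 1158.0$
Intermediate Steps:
$Y{\left(n,r \right)} = \frac{-26 + r}{n + 17 r + n r}$ ($Y{\left(n,r \right)} = \frac{-26 + r}{n + \left(n r + 17 r\right)} = \frac{-26 + r}{n + \left(17 r + n r\right)} = \frac{-26 + r}{n + 17 r + n r}$)
$s{\left(M \right)} = -1$ ($s{\left(M \right)} = -1 + \frac{M - M}{3} = -1 + \frac{1}{3} \cdot 0 = -1 + 0 = -1$)
$Y{\left(32,39 \right)} - 1158 s{\left(-27 \right)} = \frac{-26 + 39}{32 + 17 \cdot 39 + 32 \cdot 39} - -1158 = \frac{1}{32 + 663 + 1248} \cdot 13 + 1158 = \frac{1}{1943} \cdot 13 + 1158 = \frac{13}{1943} + 1158 = \frac{2250007}{1943}$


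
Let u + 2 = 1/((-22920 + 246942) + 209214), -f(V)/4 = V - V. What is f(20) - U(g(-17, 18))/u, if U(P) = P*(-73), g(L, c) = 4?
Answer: -126504912/866471 ≈ -146.00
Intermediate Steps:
f(V) = 0 (f(V) = -4*(V - V) = -4*0 = 0)
U(P) = -73*P
u = -866471/433236 (u = -2 + 1/((-22920 + 246942) + 209214) = -2 + 1/(224022 + 209214) = -2 + 1/433236 = -866471/433236 ≈ -2.0000)
f(20) - U(g(-17, 18))/u = 0 - (-73*4)/(-866471/433236) = 0 - (-292)*(-433236)/866471 = 0 - 1*126504912/866471 = 0 - 126504912/866471 = -126504912/866471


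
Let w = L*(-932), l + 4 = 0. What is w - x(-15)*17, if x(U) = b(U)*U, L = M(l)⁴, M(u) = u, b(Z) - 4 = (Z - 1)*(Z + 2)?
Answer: -184532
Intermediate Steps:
l = -4 (l = -4 + 0 = -4)
b(Z) = 4 + (-1 + Z)*(2 + Z) (b(Z) = 4 + (Z - 1)*(Z + 2) = 4 + (-1 + Z)*(2 + Z))
L = 256 (L = (-4)⁴ = 256)
x(U) = U*(2 + U + U²) (x(U) = (2 + U + U²)*U = U*(2 + U + U²))
w = -238592 (w = 256*(-932) = -238592)
w - x(-15)*17 = -238592 - (-15*(2 - 15 + (-15)²))*17 = -238592 - (-15*(2 - 15 + 225))*17 = -238592 - (-15*212)*17 = -238592 - (-3180)*17 = -238592 - 1*(-54060) = -238592 + 54060 = -184532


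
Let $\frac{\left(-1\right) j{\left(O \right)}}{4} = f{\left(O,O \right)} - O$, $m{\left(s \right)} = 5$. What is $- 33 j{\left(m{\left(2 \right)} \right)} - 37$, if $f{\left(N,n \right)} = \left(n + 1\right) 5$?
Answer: $3263$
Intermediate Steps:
$f{\left(N,n \right)} = 5 + 5 n$ ($f{\left(N,n \right)} = \left(1 + n\right) 5 = 5 + 5 n$)
$j{\left(O \right)} = -20 - 16 O$ ($j{\left(O \right)} = - 4 \left(\left(5 + 5 O\right) - O\right) = - 4 \left(5 + 4 O\right) = -20 - 16 O$)
$- 33 j{\left(m{\left(2 \right)} \right)} - 37 = - 33 \left(-20 - 80\right) - 37 = \left(-33\right) \left(-100\right) - 37 = 3300 - 37 = 3263$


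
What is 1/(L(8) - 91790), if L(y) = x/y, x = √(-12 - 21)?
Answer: -5874560/539225862433 - 8*I*√33/539225862433 ≈ -1.0894e-5 - 8.5227e-11*I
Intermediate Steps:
x = I*√33 (x = √(-33) = I*√33 ≈ 5.7446*I)
L(y) = I*√33/y (L(y) = (I*√33)/y = I*√33/y)
1/(L(8) - 91790) = 1/(I*√33/8 - 91790) = 1/(-91790 + I*√33/8)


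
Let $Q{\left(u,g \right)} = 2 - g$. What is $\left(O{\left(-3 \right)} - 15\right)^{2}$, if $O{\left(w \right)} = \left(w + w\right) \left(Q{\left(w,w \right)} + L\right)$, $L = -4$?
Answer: $441$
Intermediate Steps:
$O{\left(w \right)} = 2 w \left(-2 - w\right)$ ($O{\left(w \right)} = \left(w + w\right) \left(\left(2 - w\right) - 4\right) = 2 w \left(-2 - w\right)$)
$\left(O{\left(-3 \right)} - 15\right)^{2} = \left(\left(-2\right) \left(-3\right) \left(2 - 3\right) - 15\right)^{2} = \left(\left(-2\right) \left(-3\right) \left(-1\right) - 15\right)^{2} = \left(-6 - 15\right)^{2} = \left(-21\right)^{2} = 441$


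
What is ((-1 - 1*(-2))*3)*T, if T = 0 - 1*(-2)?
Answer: 6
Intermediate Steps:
T = 2 (T = 0 + 2 = 2)
((-1 - 1*(-2))*3)*T = ((-1 - 1*(-2))*3)*2 = ((-1 + 2)*3)*2 = (1*3)*2 = 3*2 = 6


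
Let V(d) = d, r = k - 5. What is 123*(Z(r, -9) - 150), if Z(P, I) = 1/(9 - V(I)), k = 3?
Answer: -110659/6 ≈ -18443.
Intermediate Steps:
r = -2 (r = 3 - 5 = -2)
Z(P, I) = 1/(9 - I)
123*(Z(r, -9) - 150) = 123*(-1/(-9 - 9) - 150) = 123*(-1/(-18) - 150) = 123*(-1*(-1/18) - 150) = 123*(1/18 - 150) = 123*(-2699/18) = -110659/6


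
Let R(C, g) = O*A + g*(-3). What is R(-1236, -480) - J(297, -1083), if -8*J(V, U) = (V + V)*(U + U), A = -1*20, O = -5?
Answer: -318571/2 ≈ -1.5929e+5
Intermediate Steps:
A = -20
J(V, U) = -U*V/2 (J(V, U) = -(V + V)*(U + U)/8 = -2*V*2*U/8 = -U*V/2)
R(C, g) = 100 - 3*g (R(C, g) = -5*(-20) + g*(-3) = 100 - 3*g)
R(-1236, -480) - J(297, -1083) = (100 - 3*(-480)) - (-1)*(-1083)*297/2 = (100 + 1440) - 1*321651/2 = 1540 - 321651/2 = -318571/2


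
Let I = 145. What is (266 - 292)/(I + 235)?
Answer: -13/190 ≈ -0.068421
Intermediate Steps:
(266 - 292)/(I + 235) = (266 - 292)/(145 + 235) = -26/380 = -26*1/380 = -13/190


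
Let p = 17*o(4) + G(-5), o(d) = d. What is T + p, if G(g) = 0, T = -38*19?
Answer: -654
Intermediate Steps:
T = -722
p = 68 (p = 17*4 + 0 = 68 + 0 = 68)
T + p = -722 + 68 = -654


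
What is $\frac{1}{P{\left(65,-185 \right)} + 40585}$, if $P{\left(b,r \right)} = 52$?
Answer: $\frac{1}{40637} \approx 2.4608 \cdot 10^{-5}$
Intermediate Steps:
$\frac{1}{P{\left(65,-185 \right)} + 40585} = \frac{1}{52 + 40585} = \frac{1}{40637}$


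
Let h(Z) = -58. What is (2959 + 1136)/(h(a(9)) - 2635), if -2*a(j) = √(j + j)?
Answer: -4095/2693 ≈ -1.5206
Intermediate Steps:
a(j) = -√2*√j/2 (a(j) = -√(j + j)/2 = -√2*√j/2)
(2959 + 1136)/(h(a(9)) - 2635) = (2959 + 1136)/(-58 - 2635) = 4095/(-2693) = 4095*(-1/2693) = -4095/2693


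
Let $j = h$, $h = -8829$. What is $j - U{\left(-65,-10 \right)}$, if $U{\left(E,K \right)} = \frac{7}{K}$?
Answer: $- \frac{88283}{10} \approx -8828.3$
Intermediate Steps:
$j = -8829$
$j - U{\left(-65,-10 \right)} = -8829 - \frac{7}{-10} = -8829 - 7 \left(- \frac{1}{10}\right) = -8829 - - \frac{7}{10} = -8829 + \frac{7}{10} = - \frac{88283}{10}$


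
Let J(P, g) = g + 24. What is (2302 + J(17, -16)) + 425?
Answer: 2735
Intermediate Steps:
J(P, g) = 24 + g
(2302 + J(17, -16)) + 425 = (2302 + (24 - 16)) + 425 = (2302 + 8) + 425 = 2310 + 425 = 2735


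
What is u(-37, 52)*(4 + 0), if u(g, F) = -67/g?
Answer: 268/37 ≈ 7.2432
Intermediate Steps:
u(-37, 52)*(4 + 0) = (-67/(-37))*(4 + 0) = -67*(-1/37)*4 = (67/37)*4 = 268/37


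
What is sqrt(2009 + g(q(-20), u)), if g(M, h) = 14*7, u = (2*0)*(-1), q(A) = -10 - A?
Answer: 7*sqrt(43) ≈ 45.902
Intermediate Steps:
u = 0 (u = 0*(-1) = 0)
g(M, h) = 98
sqrt(2009 + g(q(-20), u)) = sqrt(2009 + 98) = sqrt(2107) = 7*sqrt(43)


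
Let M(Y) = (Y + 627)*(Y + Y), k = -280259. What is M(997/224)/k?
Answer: -141020665/7031137792 ≈ -0.020057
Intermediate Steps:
M(Y) = 2*Y*(627 + Y) (M(Y) = (627 + Y)*(2*Y) = 2*Y*(627 + Y))
M(997/224)/k = (2*(997/224)*(627 + 997/224))/(-280259) = (2*(997*(1/224))*(627 + 997*(1/224)))*(-1/280259) = (2*(997/224)*(627 + 997/224))*(-1/280259) = (2*(997/224)*(141445/224))*(-1/280259) = (141020665/25088)*(-1/280259) = -141020665/7031137792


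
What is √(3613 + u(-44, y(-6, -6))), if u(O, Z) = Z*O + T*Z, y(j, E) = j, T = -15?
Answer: √3967 ≈ 62.984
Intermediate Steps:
u(O, Z) = -15*Z + O*Z (u(O, Z) = Z*O - 15*Z = O*Z - 15*Z = -15*Z + O*Z)
√(3613 + u(-44, y(-6, -6))) = √(3613 - 6*(-15 - 44)) = √(3613 - 6*(-59)) = √(3613 + 354) = √3967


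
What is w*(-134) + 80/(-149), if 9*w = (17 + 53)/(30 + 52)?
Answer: -728330/54981 ≈ -13.247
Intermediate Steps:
w = 35/369 (w = ((17 + 53)/(30 + 52))/9 = (70/82)/9 = (70*(1/82))/9 = (1/9)*(35/41) = 35/369 ≈ 0.094851)
w*(-134) + 80/(-149) = (35/369)*(-134) + 80/(-149) = -4690/369 + 80*(-1/149) = -4690/369 - 80/149 = -728330/54981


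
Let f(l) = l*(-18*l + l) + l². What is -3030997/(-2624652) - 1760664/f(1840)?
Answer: 5275282043129/4443010905600 ≈ 1.1873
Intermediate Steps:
f(l) = -16*l² (f(l) = l*(-17*l) + l² = -17*l² + l² = -16*l²)
-3030997/(-2624652) - 1760664/f(1840) = -3030997/(-2624652) - 1760664/((-16*1840²)) = -3030997*(-1/2624652) - 1760664/((-16*3385600)) = 3030997/2624652 - 1760664/(-54169600) = 3030997/2624652 - 1760664*(-1/54169600) = 3030997/2624652 + 220083/6771200 = 5275282043129/4443010905600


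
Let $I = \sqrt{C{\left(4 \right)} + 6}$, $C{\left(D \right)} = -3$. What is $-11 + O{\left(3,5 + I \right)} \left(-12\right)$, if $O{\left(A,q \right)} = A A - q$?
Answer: $-59 + 12 \sqrt{3} \approx -38.215$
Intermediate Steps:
$I = \sqrt{3}$ ($I = \sqrt{-3 + 6} = \sqrt{3} \approx 1.732$)
$O{\left(A,q \right)} = A^{2} - q$
$-11 + O{\left(3,5 + I \right)} \left(-12\right) = -11 + \left(3^{2} - \left(5 + \sqrt{3}\right)\right) \left(-12\right) = -11 + \left(9 - \left(5 + \sqrt{3}\right)\right) \left(-12\right) = -11 + \left(4 - \sqrt{3}\right) \left(-12\right) = -11 - \left(48 - 12 \sqrt{3}\right) = -59 + 12 \sqrt{3}$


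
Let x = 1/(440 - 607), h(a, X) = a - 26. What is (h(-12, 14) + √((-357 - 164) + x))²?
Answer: 154140/167 - 304*I*√908146/167 ≈ 922.99 - 1734.7*I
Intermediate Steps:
h(a, X) = -26 + a
x = -1/167 (x = 1/(-167) = -1/167 ≈ -0.0059880)
(h(-12, 14) + √((-357 - 164) + x))² = ((-26 - 12) + √((-357 - 164) - 1/167))² = (-38 + √(-521 - 1/167))² = (-38 + √(-87008/167))² = (-38 + 4*I*√908146/167)²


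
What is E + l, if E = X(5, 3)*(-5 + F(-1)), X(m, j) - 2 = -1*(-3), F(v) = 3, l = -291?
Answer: -301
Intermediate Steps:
X(m, j) = 5 (X(m, j) = 2 - 1*(-3) = 2 + 3 = 5)
E = -10 (E = 5*(-5 + 3) = 5*(-2) = -10)
E + l = -10 - 291 = -301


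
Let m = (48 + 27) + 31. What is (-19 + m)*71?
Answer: 6177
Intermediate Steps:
m = 106 (m = 75 + 31 = 106)
(-19 + m)*71 = (-19 + 106)*71 = 87*71 = 6177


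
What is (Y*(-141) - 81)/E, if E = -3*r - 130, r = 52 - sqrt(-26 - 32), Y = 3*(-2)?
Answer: -109395/41159 - 2295*I*sqrt(58)/82318 ≈ -2.6579 - 0.21233*I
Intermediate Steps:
Y = -6
r = 52 - I*sqrt(58) (r = 52 - sqrt(-58) = 52 - I*sqrt(58) ≈ 52.0 - 7.6158*I)
E = -286 + 3*I*sqrt(58) (E = -3*(52 - I*sqrt(58)) - 130 = (-156 + 3*I*sqrt(58)) - 130 = -286 + 3*I*sqrt(58) ≈ -286.0 + 22.847*I)
(Y*(-141) - 81)/E = (-6*(-141) - 81)/(-286 + 3*I*sqrt(58)) = (846 - 81)/(-286 + 3*I*sqrt(58)) = 765/(-286 + 3*I*sqrt(58))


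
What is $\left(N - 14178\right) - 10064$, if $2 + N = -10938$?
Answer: $-35182$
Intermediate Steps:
$N = -10940$ ($N = -2 - 10938 = -10940$)
$\left(N - 14178\right) - 10064 = \left(-10940 - 14178\right) - 10064 = -25118 + \left(-12860 + 2796\right) = -25118 - 10064 = -35182$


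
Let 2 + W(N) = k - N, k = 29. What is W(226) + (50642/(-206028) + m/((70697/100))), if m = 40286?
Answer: -1036061289179/7282780758 ≈ -142.26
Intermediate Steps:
W(N) = 27 - N (W(N) = -2 + (29 - N) = 27 - N)
W(226) + (50642/(-206028) + m/((70697/100))) = (27 - 1*226) + (50642/(-206028) + 40286/((70697/100))) = (27 - 226) + (50642*(-1/206028) + 40286/((70697*(1/100)))) = -199 + (-25321/103014 + 40286/(70697/100)) = -199 + (-25321/103014 + 40286*(100/70697)) = -199 + (-25321/103014 + 4028600/70697) = -199 + 413212081663/7282780758 = -1036061289179/7282780758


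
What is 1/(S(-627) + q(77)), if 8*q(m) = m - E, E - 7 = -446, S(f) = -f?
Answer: 2/1383 ≈ 0.0014461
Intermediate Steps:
E = -439 (E = 7 - 446 = -439)
q(m) = 439/8 + m/8 (q(m) = (m - 1*(-439))/8 = (m + 439)/8 = (439 + m)/8 = 439/8 + m/8)
1/(S(-627) + q(77)) = 1/(-1*(-627) + (439/8 + (1/8)*77)) = 1/(627 + (439/8 + 77/8)) = 1/(627 + 129/2) = 1/(1383/2) = 2/1383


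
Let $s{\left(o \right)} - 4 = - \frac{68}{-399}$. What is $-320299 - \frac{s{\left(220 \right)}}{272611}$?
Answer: $- \frac{34839495246575}{108771789} \approx -3.203 \cdot 10^{5}$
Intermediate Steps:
$s{\left(o \right)} = \frac{1664}{399}$ ($s{\left(o \right)} = 4 - \frac{68}{-399} = 4 - - \frac{68}{399} = 4 + \frac{68}{399} = \frac{1664}{399}$)
$-320299 - \frac{s{\left(220 \right)}}{272611} = -320299 - \frac{1664}{399 \cdot 272611} = -320299 - \frac{1664}{399} \cdot \frac{1}{272611} = -320299 - \frac{1664}{108771789} = - \frac{34839495246575}{108771789}$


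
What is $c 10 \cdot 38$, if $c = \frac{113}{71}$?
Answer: $\frac{42940}{71} \approx 604.79$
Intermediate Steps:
$c = \frac{113}{71}$ ($c = 113 \cdot \frac{1}{71} = \frac{113}{71} \approx 1.5915$)
$c 10 \cdot 38 = \frac{113 \cdot 10 \cdot 38}{71} = \frac{113}{71} \cdot 380 = \frac{42940}{71}$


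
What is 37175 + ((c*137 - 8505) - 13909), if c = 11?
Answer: 16268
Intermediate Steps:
37175 + ((c*137 - 8505) - 13909) = 37175 + ((11*137 - 8505) - 13909) = 37175 + ((1507 - 8505) - 13909) = 37175 + (-6998 - 13909) = 37175 - 20907 = 16268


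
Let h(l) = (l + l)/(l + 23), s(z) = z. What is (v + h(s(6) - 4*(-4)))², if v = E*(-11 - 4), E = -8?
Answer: 29637136/2025 ≈ 14636.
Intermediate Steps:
v = 120 (v = -8*(-11 - 4) = -8*(-15) = 120)
h(l) = 2*l/(23 + l) (h(l) = (2*l)/(23 + l) = 2*l/(23 + l))
(v + h(s(6) - 4*(-4)))² = (120 + 2*(6 - 4*(-4))/(23 + (6 - 4*(-4))))² = (120 + 2*(6 + 16)/(23 + (6 + 16)))² = (120 + 2*22/(23 + 22))² = (120 + 2*22/45)² = (120 + 2*22*(1/45))² = (120 + 44/45)² = (5444/45)² = 29637136/2025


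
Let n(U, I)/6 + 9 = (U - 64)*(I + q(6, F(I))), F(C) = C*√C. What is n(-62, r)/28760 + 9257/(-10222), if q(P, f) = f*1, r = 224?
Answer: -499454419/73496180 - 84672*√14/3595 ≈ -94.922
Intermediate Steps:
F(C) = C^(3/2)
q(P, f) = f
n(U, I) = -54 + 6*(-64 + U)*(I + I^(3/2)) (n(U, I) = -54 + 6*((U - 64)*(I + I^(3/2))) = -54 + 6*((-64 + U)*(I + I^(3/2))) = -54 + 6*(-64 + U)*(I + I^(3/2)))
n(-62, r)/28760 + 9257/(-10222) = (-54 - 384*224 - 344064*√14 + 6*224*(-62) + 6*(-62)*224^(3/2))/28760 + 9257/(-10222) = (-54 - 86016 - 344064*√14 - 83328 + 6*(-62)*(896*√14))*(1/28760) + 9257*(-1/10222) = (-54 - 86016 - 344064*√14 - 83328 - 333312*√14)*(1/28760) - 9257/10222 = (-169398 - 677376*√14)*(1/28760) - 9257/10222 = (-84699/14380 - 84672*√14/3595) - 9257/10222 = -499454419/73496180 - 84672*√14/3595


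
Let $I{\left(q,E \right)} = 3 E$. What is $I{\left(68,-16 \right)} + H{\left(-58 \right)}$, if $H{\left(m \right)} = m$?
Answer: $-106$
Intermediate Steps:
$I{\left(68,-16 \right)} + H{\left(-58 \right)} = 3 \left(-16\right) - 58 = -48 - 58 = -106$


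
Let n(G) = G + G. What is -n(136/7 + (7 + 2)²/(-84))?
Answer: -517/14 ≈ -36.929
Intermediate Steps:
n(G) = 2*G
-n(136/7 + (7 + 2)²/(-84)) = -2*(136/7 + (7 + 2)²/(-84)) = -2*(136*(⅐) + 9²*(-1/84)) = -2*(136/7 + 81*(-1/84)) = -2*(136/7 - 27/28) = -2*517/28 = -1*517/14 = -517/14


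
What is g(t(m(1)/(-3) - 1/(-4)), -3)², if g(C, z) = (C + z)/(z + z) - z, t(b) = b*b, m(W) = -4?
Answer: 7091569/746496 ≈ 9.4998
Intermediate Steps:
t(b) = b²
g(C, z) = -z + (C + z)/(2*z) (g(C, z) = (C + z)/((2*z)) - z = (C + z)*(1/(2*z)) - z = (C + z)/(2*z) - z = -z + (C + z)/(2*z))
g(t(m(1)/(-3) - 1/(-4)), -3)² = (½ - 1*(-3) + (½)*(-4/(-3) - 1/(-4))²/(-3))² = (½ + 3 + (½)*(-4*(-⅓) - 1*(-¼))²*(-⅓))² = (½ + 3 + (½)*(4/3 + ¼)²*(-⅓))² = (½ + 3 + (½)*(19/12)²*(-⅓))² = (½ + 3 + (½)*(361/144)*(-⅓))² = (½ + 3 - 361/864)² = (2663/864)² = 7091569/746496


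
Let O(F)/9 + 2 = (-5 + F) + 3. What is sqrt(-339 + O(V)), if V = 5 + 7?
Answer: I*sqrt(267) ≈ 16.34*I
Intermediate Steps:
V = 12
O(F) = -36 + 9*F (O(F) = -18 + 9*((-5 + F) + 3) = -18 + 9*(-2 + F) = -18 + (-18 + 9*F) = -36 + 9*F)
sqrt(-339 + O(V)) = sqrt(-339 + (-36 + 9*12)) = sqrt(-339 + (-36 + 108)) = sqrt(-339 + 72) = sqrt(-267) = I*sqrt(267)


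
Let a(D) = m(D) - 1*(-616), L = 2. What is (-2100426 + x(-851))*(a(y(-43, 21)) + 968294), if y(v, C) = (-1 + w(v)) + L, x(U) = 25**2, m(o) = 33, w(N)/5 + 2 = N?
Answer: -2034587480343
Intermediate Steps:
w(N) = -10 + 5*N
x(U) = 625
y(v, C) = -9 + 5*v (y(v, C) = (-1 + (-10 + 5*v)) + 2 = (-11 + 5*v) + 2 = -9 + 5*v)
a(D) = 649 (a(D) = 33 - 1*(-616) = 33 + 616 = 649)
(-2100426 + x(-851))*(a(y(-43, 21)) + 968294) = (-2100426 + 625)*(649 + 968294) = -2099801*968943 = -2034587480343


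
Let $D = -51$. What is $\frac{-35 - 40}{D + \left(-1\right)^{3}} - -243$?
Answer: $\frac{12711}{52} \approx 244.44$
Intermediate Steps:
$\frac{-35 - 40}{D + \left(-1\right)^{3}} - -243 = \frac{-35 - 40}{-51 + \left(-1\right)^{3}} - -243 = - \frac{75}{-51 - 1} + 243 = - \frac{75}{-52} + 243 = \left(-75\right) \left(- \frac{1}{52}\right) + 243 = \frac{75}{52} + 243 = \frac{12711}{52}$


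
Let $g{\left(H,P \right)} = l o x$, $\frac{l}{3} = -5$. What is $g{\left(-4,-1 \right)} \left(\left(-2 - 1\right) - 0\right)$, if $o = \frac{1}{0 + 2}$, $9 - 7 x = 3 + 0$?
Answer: $\frac{135}{7} \approx 19.286$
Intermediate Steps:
$x = \frac{6}{7}$ ($x = \frac{9}{7} - \frac{3 + 0}{7} = \frac{9}{7} - \frac{3}{7} = \frac{6}{7} \approx 0.85714$)
$o = \frac{1}{2} \approx 0.5$
$l = -15$ ($l = 3 \left(-5\right) = -15$)
$g{\left(H,P \right)} = - \frac{45}{7}$ ($g{\left(H,P \right)} = \left(-15\right) \frac{1}{2} \cdot \frac{6}{7} = \left(- \frac{15}{2}\right) \frac{6}{7} = - \frac{45}{7}$)
$g{\left(-4,-1 \right)} \left(\left(-2 - 1\right) - 0\right) = - \frac{45 \left(\left(-2 - 1\right) - 0\right)}{7} = - \frac{45 \left(\left(-2 - 1\right) + 0\right)}{7} = - \frac{45 \left(-3 + 0\right)}{7} = \left(- \frac{45}{7}\right) \left(-3\right) = \frac{135}{7}$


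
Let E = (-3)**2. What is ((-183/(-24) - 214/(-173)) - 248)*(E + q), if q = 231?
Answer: -9929010/173 ≈ -57393.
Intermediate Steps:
E = 9
((-183/(-24) - 214/(-173)) - 248)*(E + q) = ((-183/(-24) - 214/(-173)) - 248)*(9 + 231) = ((-183*(-1/24) - 214*(-1/173)) - 248)*240 = ((61/8 + 214/173) - 248)*240 = (12265/1384 - 248)*240 = -330967/1384*240 = -9929010/173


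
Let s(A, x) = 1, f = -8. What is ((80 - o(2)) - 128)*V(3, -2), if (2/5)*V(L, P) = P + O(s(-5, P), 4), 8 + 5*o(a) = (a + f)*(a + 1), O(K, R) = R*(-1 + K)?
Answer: 214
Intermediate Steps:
o(a) = -8/5 + (1 + a)*(-8 + a)/5 (o(a) = -8/5 + ((a - 8)*(a + 1))/5 = -8/5 + ((-8 + a)*(1 + a))/5 = -8/5 + ((1 + a)*(-8 + a))/5 = -8/5 + (1 + a)*(-8 + a)/5)
V(L, P) = 5*P/2 (V(L, P) = 5*(P + 4*(-1 + 1))/2 = 5*(P + 4*0)/2 = 5*(P + 0)/2 = 5*P/2)
((80 - o(2)) - 128)*V(3, -2) = ((80 - (-16/5 - 7/5*2 + (1/5)*2**2)) - 128)*((5/2)*(-2)) = ((80 - (-16/5 - 14/5 + (1/5)*4)) - 128)*(-5) = ((80 - (-16/5 - 14/5 + 4/5)) - 128)*(-5) = ((80 - 1*(-26/5)) - 128)*(-5) = ((80 + 26/5) - 128)*(-5) = (426/5 - 128)*(-5) = -214/5*(-5) = 214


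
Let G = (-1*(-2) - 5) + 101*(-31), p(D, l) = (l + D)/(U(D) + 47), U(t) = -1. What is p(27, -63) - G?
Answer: 72064/23 ≈ 3133.2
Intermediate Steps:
p(D, l) = D/46 + l/46 (p(D, l) = (l + D)/(-1 + 47) = (D + l)/46 = (D + l)*(1/46) = D/46 + l/46)
G = -3134 (G = (2 - 5) - 3131 = -3 - 3131 = -3134)
p(27, -63) - G = ((1/46)*27 + (1/46)*(-63)) - 1*(-3134) = (27/46 - 63/46) + 3134 = -18/23 + 3134 = 72064/23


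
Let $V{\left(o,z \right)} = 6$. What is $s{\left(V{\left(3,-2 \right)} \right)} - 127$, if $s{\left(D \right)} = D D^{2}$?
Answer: $89$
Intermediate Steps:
$s{\left(D \right)} = D^{3}$
$s{\left(V{\left(3,-2 \right)} \right)} - 127 = 6^{3} - 127 = 216 - 127 = 89$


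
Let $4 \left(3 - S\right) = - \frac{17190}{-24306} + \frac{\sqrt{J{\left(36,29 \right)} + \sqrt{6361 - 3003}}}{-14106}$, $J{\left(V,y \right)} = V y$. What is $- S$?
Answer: $- \frac{45747}{16204} - \frac{\sqrt{1044 + \sqrt{3358}}}{56424} \approx -2.8238$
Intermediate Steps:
$S = \frac{45747}{16204} + \frac{\sqrt{1044 + \sqrt{3358}}}{56424}$ ($S = 3 - \frac{- \frac{17190}{-24306} + \frac{\sqrt{36 \cdot 29 + \sqrt{6361 - 3003}}}{-14106}}{4} = 3 - \frac{\left(-17190\right) \left(- \frac{1}{24306}\right) + \sqrt{1044 + \sqrt{3358}} \left(- \frac{1}{14106}\right)}{4} = 3 - \frac{\frac{2865}{4051} - \frac{\sqrt{1044 + \sqrt{3358}}}{14106}}{4} = 3 - \left(\frac{2865}{16204} - \frac{\sqrt{1044 + \sqrt{3358}}}{56424}\right) = \frac{45747}{16204} + \frac{\sqrt{1044 + \sqrt{3358}}}{56424} \approx 2.8238$)
$- S = - (\frac{45747}{16204} + \frac{\sqrt{1044 + \sqrt{3358}}}{56424}) = - \frac{45747}{16204} - \frac{\sqrt{1044 + \sqrt{3358}}}{56424}$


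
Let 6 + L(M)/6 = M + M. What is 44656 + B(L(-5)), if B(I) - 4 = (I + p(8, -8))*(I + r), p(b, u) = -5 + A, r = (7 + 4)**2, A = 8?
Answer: 42335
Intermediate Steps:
L(M) = -36 + 12*M (L(M) = -36 + 6*(M + M) = -36 + 6*(2*M) = -36 + 12*M)
r = 121 (r = 11**2 = 121)
p(b, u) = 3 (p(b, u) = -5 + 8 = 3)
B(I) = 4 + (3 + I)*(121 + I) (B(I) = 4 + (I + 3)*(I + 121) = 4 + (3 + I)*(121 + I))
44656 + B(L(-5)) = 44656 + (367 + (-36 + 12*(-5))**2 + 124*(-36 + 12*(-5))) = 44656 + (367 + (-36 - 60)**2 + 124*(-36 - 60)) = 44656 + (367 + (-96)**2 + 124*(-96)) = 44656 + (367 + 9216 - 11904) = 44656 - 2321 = 42335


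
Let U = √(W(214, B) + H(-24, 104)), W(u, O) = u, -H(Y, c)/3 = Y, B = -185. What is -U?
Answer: -√286 ≈ -16.912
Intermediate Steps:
H(Y, c) = -3*Y
U = √286 (U = √(214 - 3*(-24)) = √(214 + 72) = √286 ≈ 16.912)
-U = -√286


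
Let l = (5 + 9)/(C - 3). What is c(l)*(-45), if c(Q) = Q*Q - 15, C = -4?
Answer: 495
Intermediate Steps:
l = -2 (l = (5 + 9)/(-4 - 3) = 14/(-7) = 14*(-1/7) = -2)
c(Q) = -15 + Q**2 (c(Q) = Q**2 - 15 = -15 + Q**2)
c(l)*(-45) = (-15 + (-2)**2)*(-45) = (-15 + 4)*(-45) = -11*(-45) = 495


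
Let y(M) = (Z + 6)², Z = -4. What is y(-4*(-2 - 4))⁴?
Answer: 256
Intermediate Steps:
y(M) = 4 (y(M) = (-4 + 6)² = 2² = 4)
y(-4*(-2 - 4))⁴ = 4⁴ = 256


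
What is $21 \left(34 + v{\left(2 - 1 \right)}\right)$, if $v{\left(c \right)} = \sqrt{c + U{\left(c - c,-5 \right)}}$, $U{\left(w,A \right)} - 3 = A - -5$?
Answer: $756$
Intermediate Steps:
$U{\left(w,A \right)} = 8 + A$ ($U{\left(w,A \right)} = 3 + \left(A - -5\right) = 3 + \left(A + 5\right) = 3 + \left(5 + A\right) = 8 + A$)
$v{\left(c \right)} = \sqrt{3 + c}$ ($v{\left(c \right)} = \sqrt{c + \left(8 - 5\right)} = \sqrt{c + 3} = \sqrt{3 + c}$)
$21 \left(34 + v{\left(2 - 1 \right)}\right) = 21 \left(34 + \sqrt{3 + \left(2 - 1\right)}\right) = 21 \left(34 + \sqrt{3 + 1}\right) = 21 \left(34 + \sqrt{4}\right) = 21 \left(34 + 2\right) = 21 \cdot 36 = 756$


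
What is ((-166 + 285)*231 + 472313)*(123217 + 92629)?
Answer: 107880262492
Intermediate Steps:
((-166 + 285)*231 + 472313)*(123217 + 92629) = (119*231 + 472313)*215846 = (27489 + 472313)*215846 = 499802*215846 = 107880262492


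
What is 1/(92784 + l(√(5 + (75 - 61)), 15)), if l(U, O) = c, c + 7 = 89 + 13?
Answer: 1/92879 ≈ 1.0767e-5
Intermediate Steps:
c = 95 (c = -7 + (89 + 13) = -7 + 102 = 95)
l(U, O) = 95
1/(92784 + l(√(5 + (75 - 61)), 15)) = 1/(92784 + 95) = 1/92879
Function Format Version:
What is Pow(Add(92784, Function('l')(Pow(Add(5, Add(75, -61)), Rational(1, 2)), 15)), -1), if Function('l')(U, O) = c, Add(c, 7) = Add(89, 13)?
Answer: Rational(1, 92879) ≈ 1.0767e-5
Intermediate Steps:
c = 95 (c = Add(-7, Add(89, 13)) = Add(-7, 102) = 95)
Function('l')(U, O) = 95
Pow(Add(92784, Function('l')(Pow(Add(5, Add(75, -61)), Rational(1, 2)), 15)), -1) = Pow(Add(92784, 95), -1) = Pow(92879, -1) = Rational(1, 92879)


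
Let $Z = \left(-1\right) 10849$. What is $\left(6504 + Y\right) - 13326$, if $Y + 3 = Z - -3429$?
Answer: $-14245$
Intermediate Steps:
$Z = -10849$
$Y = -7423$ ($Y = -3 - 7420 = -7423$)
$\left(6504 + Y\right) - 13326 = \left(6504 - 7423\right) - 13326 = -919 - 13326 = -14245$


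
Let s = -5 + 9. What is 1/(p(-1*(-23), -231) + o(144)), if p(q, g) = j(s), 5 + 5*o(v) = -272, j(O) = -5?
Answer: -5/302 ≈ -0.016556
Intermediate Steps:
s = 4
o(v) = -277/5 (o(v) = -1 + (⅕)*(-272) = -1 - 272/5 = -277/5)
p(q, g) = -5
1/(p(-1*(-23), -231) + o(144)) = 1/(-5 - 277/5) = 1/(-302/5) = -5/302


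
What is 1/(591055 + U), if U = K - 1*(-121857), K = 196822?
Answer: 1/909734 ≈ 1.0992e-6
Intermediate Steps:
U = 318679 (U = 196822 - 1*(-121857) = 196822 + 121857 = 318679)
1/(591055 + U) = 1/(591055 + 318679) = 1/909734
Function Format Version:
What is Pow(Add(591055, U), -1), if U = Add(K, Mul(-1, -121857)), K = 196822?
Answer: Rational(1, 909734) ≈ 1.0992e-6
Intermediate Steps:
U = 318679 (U = Add(196822, Mul(-1, -121857)) = Add(196822, 121857) = 318679)
Pow(Add(591055, U), -1) = Pow(Add(591055, 318679), -1) = Pow(909734, -1) = Rational(1, 909734)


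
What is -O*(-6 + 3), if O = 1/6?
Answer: 1/2 ≈ 0.50000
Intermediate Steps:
O = 1/6 ≈ 0.16667
-O*(-6 + 3) = -(-6 + 3)/6 = -(-3)/6 = -1*(-1/2) = 1/2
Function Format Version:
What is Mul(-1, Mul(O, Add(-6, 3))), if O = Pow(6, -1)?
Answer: Rational(1, 2) ≈ 0.50000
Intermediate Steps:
O = Rational(1, 6) ≈ 0.16667
Mul(-1, Mul(O, Add(-6, 3))) = Mul(-1, Mul(Rational(1, 6), Add(-6, 3))) = Mul(-1, Mul(Rational(1, 6), -3)) = Mul(-1, Rational(-1, 2)) = Rational(1, 2)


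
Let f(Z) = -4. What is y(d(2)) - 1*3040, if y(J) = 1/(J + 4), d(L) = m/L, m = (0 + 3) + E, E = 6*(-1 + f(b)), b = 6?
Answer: -57762/19 ≈ -3040.1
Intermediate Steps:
E = -30 (E = 6*(-1 - 4) = 6*(-5) = -30)
m = -27 (m = (0 + 3) - 30 = 3 - 30 = -27)
d(L) = -27/L
y(J) = 1/(4 + J)
y(d(2)) - 1*3040 = 1/(4 - 27/2) - 1*3040 = 1/(4 - 27*½) - 3040 = 1/(4 - 27/2) - 3040 = 1/(-19/2) - 3040 = -2/19 - 3040 = -57762/19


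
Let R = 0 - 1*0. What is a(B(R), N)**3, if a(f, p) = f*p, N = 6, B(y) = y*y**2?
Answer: 0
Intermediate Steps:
R = 0 (R = 0 + 0 = 0)
B(y) = y**3
a(B(R), N)**3 = (0**3*6)**3 = (0*6)**3 = 0**3 = 0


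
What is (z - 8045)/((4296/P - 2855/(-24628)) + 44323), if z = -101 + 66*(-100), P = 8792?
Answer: -399117772312/1199670304437 ≈ -0.33269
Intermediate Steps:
z = -6701 (z = -101 - 6600 = -6701)
(z - 8045)/((4296/P - 2855/(-24628)) + 44323) = (-6701 - 8045)/((4296/8792 - 2855/(-24628)) + 44323) = -14746/((4296*(1/8792) - 2855*(-1/24628)) + 44323) = -14746/((537/1099 + 2855/24628) + 44323) = -14746/(16362881/27066172 + 44323) = -14746/1199670304437/27066172 = -14746*27066172/1199670304437 = -399117772312/1199670304437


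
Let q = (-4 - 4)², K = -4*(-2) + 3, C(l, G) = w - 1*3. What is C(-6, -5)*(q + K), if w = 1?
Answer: -150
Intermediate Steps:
C(l, G) = -2 (C(l, G) = 1 - 1*3 = 1 - 3 = -2)
K = 11 (K = 8 + 3 = 11)
q = 64 (q = (-8)² = 64)
C(-6, -5)*(q + K) = -2*(64 + 11) = -2*75 = -150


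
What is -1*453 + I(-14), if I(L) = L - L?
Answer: -453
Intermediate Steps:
I(L) = 0
-1*453 + I(-14) = -1*453 + 0 = -453 + 0 = -453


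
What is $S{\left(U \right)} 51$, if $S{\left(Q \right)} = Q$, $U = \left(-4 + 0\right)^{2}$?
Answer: $816$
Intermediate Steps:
$U = 16$ ($U = \left(-4\right)^{2} = 16$)
$S{\left(U \right)} 51 = 16 \cdot 51 = 816$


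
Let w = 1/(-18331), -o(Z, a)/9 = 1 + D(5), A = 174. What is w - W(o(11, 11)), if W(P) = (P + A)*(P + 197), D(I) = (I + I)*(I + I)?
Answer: -9592978921/18331 ≈ -5.2332e+5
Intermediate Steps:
D(I) = 4*I² (D(I) = (2*I)*(2*I) = 4*I²)
o(Z, a) = -909 (o(Z, a) = -9*(1 + 4*5²) = -9*(1 + 4*25) = -9*(1 + 100) = -9*101 = -909)
w = -1/18331 ≈ -5.4552e-5
W(P) = (174 + P)*(197 + P) (W(P) = (P + 174)*(P + 197) = (174 + P)*(197 + P))
w - W(o(11, 11)) = -1/18331 - (34278 + (-909)² + 371*(-909)) = -1/18331 - (34278 + 826281 - 337239) = -1/18331 - 1*523320 = -1/18331 - 523320 = -9592978921/18331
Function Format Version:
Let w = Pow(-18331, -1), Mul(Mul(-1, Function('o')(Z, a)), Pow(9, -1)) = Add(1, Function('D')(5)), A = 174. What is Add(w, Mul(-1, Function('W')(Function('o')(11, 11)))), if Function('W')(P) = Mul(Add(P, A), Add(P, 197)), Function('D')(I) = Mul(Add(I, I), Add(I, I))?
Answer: Rational(-9592978921, 18331) ≈ -5.2332e+5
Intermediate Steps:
Function('D')(I) = Mul(4, Pow(I, 2)) (Function('D')(I) = Mul(Mul(2, I), Mul(2, I)) = Mul(4, Pow(I, 2)))
Function('o')(Z, a) = -909 (Function('o')(Z, a) = Mul(-9, Add(1, Mul(4, Pow(5, 2)))) = Mul(-9, Add(1, Mul(4, 25))) = Mul(-9, Add(1, 100)) = Mul(-9, 101) = -909)
w = Rational(-1, 18331) ≈ -5.4552e-5
Function('W')(P) = Mul(Add(174, P), Add(197, P)) (Function('W')(P) = Mul(Add(P, 174), Add(P, 197)) = Mul(Add(174, P), Add(197, P)))
Add(w, Mul(-1, Function('W')(Function('o')(11, 11)))) = Add(Rational(-1, 18331), Mul(-1, Add(34278, Pow(-909, 2), Mul(371, -909)))) = Add(Rational(-1, 18331), Mul(-1, Add(34278, 826281, -337239))) = Add(Rational(-1, 18331), Mul(-1, 523320)) = Add(Rational(-1, 18331), -523320) = Rational(-9592978921, 18331)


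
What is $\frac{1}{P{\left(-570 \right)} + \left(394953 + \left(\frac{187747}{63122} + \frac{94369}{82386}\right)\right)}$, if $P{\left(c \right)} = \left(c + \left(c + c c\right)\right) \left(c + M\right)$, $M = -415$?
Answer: $- \frac{56525751}{18003940238794067} \approx -3.1396 \cdot 10^{-9}$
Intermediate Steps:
$P{\left(c \right)} = \left(-415 + c\right) \left(c^{2} + 2 c\right)$ ($P{\left(c \right)} = \left(c + \left(c + c c\right)\right) \left(c - 415\right) = \left(c + \left(c + c^{2}\right)\right) \left(-415 + c\right) = \left(c^{2} + 2 c\right) \left(-415 + c\right) = \left(-415 + c\right) \left(c^{2} + 2 c\right)$)
$\frac{1}{P{\left(-570 \right)} + \left(394953 + \left(\frac{187747}{63122} + \frac{94369}{82386}\right)\right)} = \frac{1}{- 570 \left(-830 + \left(-570\right)^{2} - -235410\right) + \left(394953 + \left(\frac{187747}{63122} + \frac{94369}{82386}\right)\right)} = \frac{1}{- 570 \left(-830 + 324900 + 235410\right) + \left(394953 + \left(187747 \cdot \frac{1}{63122} + 94369 \cdot \frac{1}{82386}\right)\right)} = \frac{1}{\left(-570\right) 559480 + \left(394953 + \left(\frac{187747}{63122} + \frac{4103}{3582}\right)\right)} = \frac{1}{-318903600 + \left(394953 + \frac{232874830}{56525751}\right)} = \frac{1}{-318903600 + \frac{22325247809533}{56525751}} = \frac{1}{- \frac{18003940238794067}{56525751}} = - \frac{56525751}{18003940238794067}$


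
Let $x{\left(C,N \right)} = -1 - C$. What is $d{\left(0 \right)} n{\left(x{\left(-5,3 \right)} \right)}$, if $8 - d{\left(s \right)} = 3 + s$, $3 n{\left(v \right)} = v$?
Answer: $\frac{20}{3} \approx 6.6667$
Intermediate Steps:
$n{\left(v \right)} = \frac{v}{3}$
$d{\left(s \right)} = 5 - s$ ($d{\left(s \right)} = 8 - \left(3 + s\right) = 5 - s$)
$d{\left(0 \right)} n{\left(x{\left(-5,3 \right)} \right)} = \left(5 - 0\right) \frac{-1 - -5}{3} = \left(5 + 0\right) \frac{-1 + 5}{3} = 5 \cdot \frac{1}{3} \cdot 4 = 5 \cdot \frac{4}{3} = \frac{20}{3}$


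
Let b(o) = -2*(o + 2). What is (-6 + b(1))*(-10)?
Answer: 120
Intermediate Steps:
b(o) = -4 - 2*o (b(o) = -2*(2 + o) = -4 - 2*o)
(-6 + b(1))*(-10) = (-6 + (-4 - 2*1))*(-10) = (-6 + (-4 - 2))*(-10) = (-6 - 6)*(-10) = -12*(-10) = 120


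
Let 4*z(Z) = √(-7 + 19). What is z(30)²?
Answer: ¾ ≈ 0.75000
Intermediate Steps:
z(Z) = √3/2 (z(Z) = √(-7 + 19)/4 = √12/4 = (2*√3)/4 = √3/2)
z(30)² = (√3/2)² = ¾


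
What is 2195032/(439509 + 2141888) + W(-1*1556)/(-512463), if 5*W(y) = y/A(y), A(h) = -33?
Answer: 1395488542676/1641155070555 ≈ 0.85031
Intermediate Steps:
W(y) = -y/165 (W(y) = (y/(-33))/5 = (y*(-1/33))/5 = (-y/33)/5 = -y/165)
2195032/(439509 + 2141888) + W(-1*1556)/(-512463) = 2195032/(439509 + 2141888) - (-1)*1556/165/(-512463) = 2195032/2581397 - 1/165*(-1556)*(-1/512463) = 2195032*(1/2581397) + (1556/165)*(-1/512463) = 16504/19409 - 1556/84556395 = 1395488542676/1641155070555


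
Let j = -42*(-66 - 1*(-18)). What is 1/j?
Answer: 1/2016 ≈ 0.00049603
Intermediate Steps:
j = 2016 (j = -42*(-66 + 18) = -42*(-48) = 2016)
1/j = 1/2016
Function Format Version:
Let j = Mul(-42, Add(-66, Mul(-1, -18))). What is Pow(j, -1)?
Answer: Rational(1, 2016) ≈ 0.00049603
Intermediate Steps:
j = 2016 (j = Mul(-42, Add(-66, 18)) = Mul(-42, -48) = 2016)
Pow(j, -1) = Pow(2016, -1) = Rational(1, 2016)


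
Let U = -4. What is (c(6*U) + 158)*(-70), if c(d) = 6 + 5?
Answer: -11830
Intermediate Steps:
c(d) = 11
(c(6*U) + 158)*(-70) = (11 + 158)*(-70) = 169*(-70) = -11830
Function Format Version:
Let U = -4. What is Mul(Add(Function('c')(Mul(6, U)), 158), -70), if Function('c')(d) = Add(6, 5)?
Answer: -11830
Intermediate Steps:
Function('c')(d) = 11
Mul(Add(Function('c')(Mul(6, U)), 158), -70) = Mul(Add(11, 158), -70) = Mul(169, -70) = -11830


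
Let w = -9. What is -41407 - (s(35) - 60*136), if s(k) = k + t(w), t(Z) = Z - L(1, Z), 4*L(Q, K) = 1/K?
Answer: -1197829/36 ≈ -33273.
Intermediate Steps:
L(Q, K) = 1/(4*K)
t(Z) = Z - 1/(4*Z)
s(k) = -323/36 + k (s(k) = k + (-9 - ¼/(-9)) = k + (-9 - ¼*(-⅑)) = k + (-9 + 1/36) = k - 323/36 = -323/36 + k)
-41407 - (s(35) - 60*136) = -41407 - ((-323/36 + 35) - 60*136) = -41407 - (937/36 - 1*8160) = -41407 - (937/36 - 8160) = -41407 - 1*(-292823/36) = -41407 + 292823/36 = -1197829/36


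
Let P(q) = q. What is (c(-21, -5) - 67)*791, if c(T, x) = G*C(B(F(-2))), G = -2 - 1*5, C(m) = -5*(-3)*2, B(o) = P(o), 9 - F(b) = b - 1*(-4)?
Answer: -219107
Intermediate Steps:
F(b) = 5 - b (F(b) = 9 - (b - 1*(-4)) = 9 - (b + 4) = 9 - (4 + b) = 9 + (-4 - b) = 5 - b)
B(o) = o
C(m) = 30 (C(m) = 15*2 = 30)
G = -7 (G = -2 - 5 = -7)
c(T, x) = -210 (c(T, x) = -7*30 = -210)
(c(-21, -5) - 67)*791 = (-210 - 67)*791 = -277*791 = -219107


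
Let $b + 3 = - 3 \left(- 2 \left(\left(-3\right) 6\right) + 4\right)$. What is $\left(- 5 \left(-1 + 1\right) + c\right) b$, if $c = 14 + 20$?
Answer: $-4182$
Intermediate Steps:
$c = 34$
$b = -123$ ($b = -3 - 3 \left(- 2 \left(\left(-3\right) 6\right) + 4\right) = -3 - 3 \left(\left(-2\right) \left(-18\right) + 4\right) = -3 - 3 \left(36 + 4\right) = -3 - 120 = -123$)
$\left(- 5 \left(-1 + 1\right) + c\right) b = \left(- 5 \left(-1 + 1\right) + 34\right) \left(-123\right) = \left(\left(-5\right) 0 + 34\right) \left(-123\right) = \left(0 + 34\right) \left(-123\right) = 34 \left(-123\right) = -4182$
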